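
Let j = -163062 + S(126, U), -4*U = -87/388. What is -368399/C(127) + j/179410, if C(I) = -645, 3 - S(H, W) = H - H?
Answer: 13197858307/23143890 ≈ 570.25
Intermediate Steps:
U = 87/1552 (U = -(-87)/(4*388) = -¼*(-87/388) = 87/1552 ≈ 0.056057)
S(H, W) = 3 (S(H, W) = 3 - (H - H) = 3 - 1*0 = 3 + 0 = 3)
j = -163059 (j = -163062 + 3 = -163059)
-368399/C(127) + j/179410 = -368399/(-645) - 163059/179410 = -368399*(-1/645) - 163059*1/179410 = 368399/645 - 163059/179410 = 13197858307/23143890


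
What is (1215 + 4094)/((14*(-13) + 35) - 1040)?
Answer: -5309/1187 ≈ -4.4726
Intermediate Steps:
(1215 + 4094)/((14*(-13) + 35) - 1040) = 5309/((-182 + 35) - 1040) = 5309/(-147 - 1040) = 5309/(-1187) = 5309*(-1/1187) = -5309/1187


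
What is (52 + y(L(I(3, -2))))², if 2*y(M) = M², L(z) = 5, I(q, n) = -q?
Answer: 16641/4 ≈ 4160.3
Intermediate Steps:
y(M) = M²/2
(52 + y(L(I(3, -2))))² = (52 + (½)*5²)² = (52 + (½)*25)² = (52 + 25/2)² = (129/2)² = 16641/4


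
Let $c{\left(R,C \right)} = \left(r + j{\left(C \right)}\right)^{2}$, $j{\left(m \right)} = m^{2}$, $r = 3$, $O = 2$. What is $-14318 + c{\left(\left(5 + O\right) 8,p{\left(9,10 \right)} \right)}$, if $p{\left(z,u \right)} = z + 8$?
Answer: $70946$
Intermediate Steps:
$p{\left(z,u \right)} = 8 + z$
$c{\left(R,C \right)} = \left(3 + C^{2}\right)^{2}$
$-14318 + c{\left(\left(5 + O\right) 8,p{\left(9,10 \right)} \right)} = -14318 + \left(3 + \left(8 + 9\right)^{2}\right)^{2} = -14318 + \left(3 + 17^{2}\right)^{2} = -14318 + \left(3 + 289\right)^{2} = -14318 + 292^{2} = -14318 + 85264 = 70946$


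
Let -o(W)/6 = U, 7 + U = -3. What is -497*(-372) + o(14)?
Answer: 184944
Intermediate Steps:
U = -10 (U = -7 - 3 = -10)
o(W) = 60 (o(W) = -6*(-10) = 60)
-497*(-372) + o(14) = -497*(-372) + 60 = 184884 + 60 = 184944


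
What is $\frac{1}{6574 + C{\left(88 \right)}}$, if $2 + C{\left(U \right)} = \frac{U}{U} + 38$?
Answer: $\frac{1}{6611} \approx 0.00015126$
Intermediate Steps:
$C{\left(U \right)} = 37$ ($C{\left(U \right)} = -2 + \left(\frac{U}{U} + 38\right) = -2 + \left(1 + 38\right) = -2 + 39 = 37$)
$\frac{1}{6574 + C{\left(88 \right)}} = \frac{1}{6574 + 37} = \frac{1}{6611}$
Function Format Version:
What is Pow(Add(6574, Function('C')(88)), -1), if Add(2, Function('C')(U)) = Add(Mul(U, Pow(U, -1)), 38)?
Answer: Rational(1, 6611) ≈ 0.00015126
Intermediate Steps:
Function('C')(U) = 37 (Function('C')(U) = Add(-2, Add(Mul(U, Pow(U, -1)), 38)) = Add(-2, Add(1, 38)) = Add(-2, 39) = 37)
Pow(Add(6574, Function('C')(88)), -1) = Pow(Add(6574, 37), -1) = Pow(6611, -1) = Rational(1, 6611)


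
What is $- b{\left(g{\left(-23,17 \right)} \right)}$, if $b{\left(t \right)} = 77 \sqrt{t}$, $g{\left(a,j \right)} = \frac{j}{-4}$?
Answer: $- \frac{77 i \sqrt{17}}{2} \approx - 158.74 i$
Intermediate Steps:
$g{\left(a,j \right)} = - \frac{j}{4}$ ($g{\left(a,j \right)} = j \left(- \frac{1}{4}\right) = - \frac{j}{4}$)
$- b{\left(g{\left(-23,17 \right)} \right)} = - 77 \sqrt{\left(- \frac{1}{4}\right) 17} = - 77 \sqrt{- \frac{17}{4}} = - 77 \frac{i \sqrt{17}}{2} = - \frac{77 i \sqrt{17}}{2}$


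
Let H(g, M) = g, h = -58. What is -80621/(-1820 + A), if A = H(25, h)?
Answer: 80621/1795 ≈ 44.914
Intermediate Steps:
A = 25
-80621/(-1820 + A) = -80621/(-1820 + 25) = -80621/(-1795) = -80621*(-1/1795) = 80621/1795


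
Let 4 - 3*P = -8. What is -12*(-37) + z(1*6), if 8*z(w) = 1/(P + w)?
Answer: 35521/80 ≈ 444.01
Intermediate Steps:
P = 4 (P = 4/3 - ⅓*(-8) = 4/3 + 8/3 = 4)
z(w) = 1/(8*(4 + w))
-12*(-37) + z(1*6) = -12*(-37) + 1/(8*(4 + 1*6)) = 444 + 1/(8*(4 + 6)) = 444 + (⅛)/10 = 444 + (⅛)*(⅒) = 444 + 1/80 = 35521/80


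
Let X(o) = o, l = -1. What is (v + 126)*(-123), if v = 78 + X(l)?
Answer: -24969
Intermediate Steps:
v = 77 (v = 78 - 1 = 77)
(v + 126)*(-123) = (77 + 126)*(-123) = 203*(-123) = -24969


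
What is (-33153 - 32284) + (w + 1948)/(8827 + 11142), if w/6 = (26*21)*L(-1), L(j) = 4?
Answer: -1306696401/19969 ≈ -65436.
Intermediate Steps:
w = 13104 (w = 6*((26*21)*4) = 6*(546*4) = 6*2184 = 13104)
(-33153 - 32284) + (w + 1948)/(8827 + 11142) = (-33153 - 32284) + (13104 + 1948)/(8827 + 11142) = -65437 + 15052/19969 = -1306696401/19969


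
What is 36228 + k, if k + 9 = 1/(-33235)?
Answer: 1203738464/33235 ≈ 36219.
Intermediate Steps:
k = -299116/33235 (k = -9 + 1/(-33235) = -9 - 1/33235 = -299116/33235 ≈ -9.0000)
36228 + k = 36228 - 299116/33235 = 1203738464/33235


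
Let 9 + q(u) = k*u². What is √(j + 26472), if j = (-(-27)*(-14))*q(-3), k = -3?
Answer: 4*√2505 ≈ 200.20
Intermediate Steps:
q(u) = -9 - 3*u²
j = 13608 (j = (-(-27)*(-14))*(-9 - 3*(-3)²) = (-27*14)*(-9 - 3*9) = -378*(-9 - 27) = -378*(-36) = 13608)
√(j + 26472) = √(13608 + 26472) = √40080 = 4*√2505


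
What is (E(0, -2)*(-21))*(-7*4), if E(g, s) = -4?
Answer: -2352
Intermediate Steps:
(E(0, -2)*(-21))*(-7*4) = (-4*(-21))*(-7*4) = 84*(-28) = -2352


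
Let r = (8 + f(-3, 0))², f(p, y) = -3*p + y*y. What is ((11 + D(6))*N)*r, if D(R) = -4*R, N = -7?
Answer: 26299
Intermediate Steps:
f(p, y) = y² - 3*p (f(p, y) = -3*p + y² = y² - 3*p)
r = 289 (r = (8 + (0² - 3*(-3)))² = (8 + (0 + 9))² = (8 + 9)² = 17² = 289)
((11 + D(6))*N)*r = ((11 - 4*6)*(-7))*289 = ((11 - 24)*(-7))*289 = -13*(-7)*289 = 91*289 = 26299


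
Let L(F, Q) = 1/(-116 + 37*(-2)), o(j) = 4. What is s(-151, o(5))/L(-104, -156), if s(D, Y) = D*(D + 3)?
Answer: -4246120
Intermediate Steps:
s(D, Y) = D*(3 + D)
L(F, Q) = -1/190 (L(F, Q) = 1/(-116 - 74) = 1/(-190) = -1/190)
s(-151, o(5))/L(-104, -156) = (-151*(3 - 151))/(-1/190) = -151*(-148)*(-190) = 22348*(-190) = -4246120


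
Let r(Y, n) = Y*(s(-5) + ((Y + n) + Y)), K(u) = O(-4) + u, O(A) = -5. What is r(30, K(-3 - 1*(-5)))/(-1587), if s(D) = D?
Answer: -520/529 ≈ -0.98299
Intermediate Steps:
K(u) = -5 + u
r(Y, n) = Y*(-5 + n + 2*Y) (r(Y, n) = Y*(-5 + ((Y + n) + Y)) = Y*(-5 + (n + 2*Y)) = Y*(-5 + n + 2*Y))
r(30, K(-3 - 1*(-5)))/(-1587) = (30*(-5 + (-5 + (-3 - 1*(-5))) + 2*30))/(-1587) = (30*(-5 + (-5 + (-3 + 5)) + 60))*(-1/1587) = (30*(-5 + (-5 + 2) + 60))*(-1/1587) = (30*(-5 - 3 + 60))*(-1/1587) = (30*52)*(-1/1587) = 1560*(-1/1587) = -520/529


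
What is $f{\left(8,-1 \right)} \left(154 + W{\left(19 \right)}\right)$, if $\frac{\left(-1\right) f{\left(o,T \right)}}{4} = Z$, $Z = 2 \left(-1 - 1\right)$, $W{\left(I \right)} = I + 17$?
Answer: $3040$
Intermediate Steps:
$W{\left(I \right)} = 17 + I$
$Z = -4$ ($Z = 2 \left(-2\right) = -4$)
$f{\left(o,T \right)} = 16$ ($f{\left(o,T \right)} = \left(-4\right) \left(-4\right) = 16$)
$f{\left(8,-1 \right)} \left(154 + W{\left(19 \right)}\right) = 16 \left(154 + \left(17 + 19\right)\right) = 16 \left(154 + 36\right) = 16 \cdot 190 = 3040$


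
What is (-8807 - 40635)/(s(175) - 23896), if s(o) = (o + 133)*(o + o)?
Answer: -24721/41952 ≈ -0.58927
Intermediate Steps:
s(o) = 2*o*(133 + o) (s(o) = (133 + o)*(2*o) = 2*o*(133 + o))
(-8807 - 40635)/(s(175) - 23896) = (-8807 - 40635)/(2*175*(133 + 175) - 23896) = -49442/(2*175*308 - 23896) = -49442/(107800 - 23896) = -49442/83904 = -49442*1/83904 = -24721/41952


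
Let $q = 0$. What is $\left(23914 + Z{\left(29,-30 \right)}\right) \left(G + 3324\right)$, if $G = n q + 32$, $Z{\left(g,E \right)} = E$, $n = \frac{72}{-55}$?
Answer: $80154704$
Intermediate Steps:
$n = - \frac{72}{55}$ ($n = 72 \left(- \frac{1}{55}\right) = - \frac{72}{55} \approx -1.3091$)
$G = 32$ ($G = \left(- \frac{72}{55}\right) 0 + 32 = 0 + 32 = 32$)
$\left(23914 + Z{\left(29,-30 \right)}\right) \left(G + 3324\right) = \left(23914 - 30\right) \left(32 + 3324\right) = 23884 \cdot 3356 = 80154704$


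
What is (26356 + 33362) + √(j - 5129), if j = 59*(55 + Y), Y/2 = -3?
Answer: 59718 + I*√2238 ≈ 59718.0 + 47.307*I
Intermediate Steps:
Y = -6 (Y = 2*(-3) = -6)
j = 2891 (j = 59*(55 - 6) = 59*49 = 2891)
(26356 + 33362) + √(j - 5129) = (26356 + 33362) + √(2891 - 5129) = 59718 + √(-2238) = 59718 + I*√2238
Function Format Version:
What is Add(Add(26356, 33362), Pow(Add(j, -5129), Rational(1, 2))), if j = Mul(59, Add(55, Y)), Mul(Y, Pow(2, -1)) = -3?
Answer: Add(59718, Mul(I, Pow(2238, Rational(1, 2)))) ≈ Add(59718., Mul(47.307, I))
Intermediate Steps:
Y = -6 (Y = Mul(2, -3) = -6)
j = 2891 (j = Mul(59, Add(55, -6)) = Mul(59, 49) = 2891)
Add(Add(26356, 33362), Pow(Add(j, -5129), Rational(1, 2))) = Add(Add(26356, 33362), Pow(Add(2891, -5129), Rational(1, 2))) = Add(59718, Pow(-2238, Rational(1, 2))) = Add(59718, Mul(I, Pow(2238, Rational(1, 2))))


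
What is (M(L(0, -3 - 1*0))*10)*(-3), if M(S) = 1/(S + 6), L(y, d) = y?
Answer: -5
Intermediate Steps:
M(S) = 1/(6 + S)
(M(L(0, -3 - 1*0))*10)*(-3) = (10/(6 + 0))*(-3) = (10/6)*(-3) = ((1/6)*10)*(-3) = (5/3)*(-3) = -5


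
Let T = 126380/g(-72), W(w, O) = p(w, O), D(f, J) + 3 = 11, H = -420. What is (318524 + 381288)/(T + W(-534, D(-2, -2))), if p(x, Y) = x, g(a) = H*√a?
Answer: -133322583744/102182057 - 6260518152*I*√2/102182057 ≈ -1304.8 - 86.646*I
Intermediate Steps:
g(a) = -420*√a
D(f, J) = 8 (D(f, J) = -3 + 11 = 8)
W(w, O) = w
T = 6319*I*√2/252 (T = 126380/((-2520*I*√2)) = 126380*(I*√2/5040) = 6319*I*√2/252 ≈ 35.462*I)
(318524 + 381288)/(T + W(-534, D(-2, -2))) = (318524 + 381288)/(6319*I*√2/252 - 534) = 699812/(-534 + 6319*I*√2/252)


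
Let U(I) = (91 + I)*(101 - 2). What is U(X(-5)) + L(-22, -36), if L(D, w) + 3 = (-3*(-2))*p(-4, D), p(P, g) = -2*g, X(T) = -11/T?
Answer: 47439/5 ≈ 9487.8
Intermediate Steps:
L(D, w) = -3 - 12*D (L(D, w) = -3 + (-3*(-2))*(-2*D) = -3 + 6*(-2*D) = -3 - 12*D)
U(I) = 9009 + 99*I (U(I) = (91 + I)*99 = 9009 + 99*I)
U(X(-5)) + L(-22, -36) = (9009 + 99*(-11/(-5))) + (-3 - 12*(-22)) = (9009 + 99*(-11*(-⅕))) + (-3 + 264) = (9009 + 99*(11/5)) + 261 = (9009 + 1089/5) + 261 = 46134/5 + 261 = 47439/5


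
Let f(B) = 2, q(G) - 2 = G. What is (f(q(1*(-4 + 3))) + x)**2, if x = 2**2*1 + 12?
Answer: 324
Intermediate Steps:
q(G) = 2 + G
x = 16 (x = 4*1 + 12 = 4 + 12 = 16)
(f(q(1*(-4 + 3))) + x)**2 = (2 + 16)**2 = 18**2 = 324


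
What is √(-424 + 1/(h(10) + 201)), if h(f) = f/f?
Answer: I*√17300694/202 ≈ 20.591*I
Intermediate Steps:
h(f) = 1
√(-424 + 1/(h(10) + 201)) = √(-424 + 1/(1 + 201)) = √(-424 + 1/202) = √(-85647/202) = I*√17300694/202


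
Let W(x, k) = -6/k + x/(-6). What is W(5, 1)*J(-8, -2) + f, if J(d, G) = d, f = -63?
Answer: -25/3 ≈ -8.3333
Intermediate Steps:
W(x, k) = -6/k - x/6 (W(x, k) = -6/k + x*(-1/6) = -6/k - x/6)
W(5, 1)*J(-8, -2) + f = (-6/1 - 1/6*5)*(-8) - 63 = (-6*1 - 5/6)*(-8) - 63 = (-6 - 5/6)*(-8) - 63 = -41/6*(-8) - 63 = 164/3 - 63 = -25/3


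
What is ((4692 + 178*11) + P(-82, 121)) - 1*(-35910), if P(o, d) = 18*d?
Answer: 44738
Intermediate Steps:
((4692 + 178*11) + P(-82, 121)) - 1*(-35910) = ((4692 + 178*11) + 18*121) - 1*(-35910) = ((4692 + 1958) + 2178) + 35910 = (6650 + 2178) + 35910 = 8828 + 35910 = 44738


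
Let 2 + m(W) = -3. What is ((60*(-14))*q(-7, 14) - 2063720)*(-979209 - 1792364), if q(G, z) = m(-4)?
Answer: 5708110024960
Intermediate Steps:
m(W) = -5 (m(W) = -2 - 3 = -5)
q(G, z) = -5
((60*(-14))*q(-7, 14) - 2063720)*(-979209 - 1792364) = ((60*(-14))*(-5) - 2063720)*(-979209 - 1792364) = (-840*(-5) - 2063720)*(-2771573) = (4200 - 2063720)*(-2771573) = -2059520*(-2771573) = 5708110024960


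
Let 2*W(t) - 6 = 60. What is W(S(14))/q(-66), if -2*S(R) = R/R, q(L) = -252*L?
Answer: 1/504 ≈ 0.0019841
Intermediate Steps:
S(R) = -½ (S(R) = -R/(2*R) = -½*1 = -½)
W(t) = 33 (W(t) = 3 + (½)*60 = 3 + 30 = 33)
W(S(14))/q(-66) = 33/((-252*(-66))) = 33/16632 = 33*(1/16632) = 1/504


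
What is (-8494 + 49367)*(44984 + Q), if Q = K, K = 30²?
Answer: 1875416732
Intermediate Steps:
K = 900
Q = 900
(-8494 + 49367)*(44984 + Q) = (-8494 + 49367)*(44984 + 900) = 40873*45884 = 1875416732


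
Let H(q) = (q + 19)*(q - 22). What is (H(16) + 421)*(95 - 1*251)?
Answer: -32916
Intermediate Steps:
H(q) = (-22 + q)*(19 + q) (H(q) = (19 + q)*(-22 + q) = (-22 + q)*(19 + q))
(H(16) + 421)*(95 - 1*251) = ((-418 + 16**2 - 3*16) + 421)*(95 - 1*251) = ((-418 + 256 - 48) + 421)*(95 - 251) = (-210 + 421)*(-156) = 211*(-156) = -32916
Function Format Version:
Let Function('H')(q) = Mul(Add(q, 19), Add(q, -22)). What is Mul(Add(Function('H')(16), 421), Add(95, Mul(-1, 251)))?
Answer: -32916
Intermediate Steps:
Function('H')(q) = Mul(Add(-22, q), Add(19, q)) (Function('H')(q) = Mul(Add(19, q), Add(-22, q)) = Mul(Add(-22, q), Add(19, q)))
Mul(Add(Function('H')(16), 421), Add(95, Mul(-1, 251))) = Mul(Add(Add(-418, Pow(16, 2), Mul(-3, 16)), 421), Add(95, Mul(-1, 251))) = Mul(Add(Add(-418, 256, -48), 421), Add(95, -251)) = Mul(Add(-210, 421), -156) = Mul(211, -156) = -32916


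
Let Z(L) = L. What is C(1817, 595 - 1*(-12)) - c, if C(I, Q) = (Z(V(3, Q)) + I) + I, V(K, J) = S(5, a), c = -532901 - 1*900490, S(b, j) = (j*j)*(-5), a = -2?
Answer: 1437005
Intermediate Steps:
S(b, j) = -5*j**2 (S(b, j) = j**2*(-5) = -5*j**2)
c = -1433391 (c = -532901 - 900490 = -1433391)
V(K, J) = -20 (V(K, J) = -5*(-2)**2 = -5*4 = -20)
C(I, Q) = -20 + 2*I (C(I, Q) = (-20 + I) + I = -20 + 2*I)
C(1817, 595 - 1*(-12)) - c = (-20 + 2*1817) - 1*(-1433391) = (-20 + 3634) + 1433391 = 3614 + 1433391 = 1437005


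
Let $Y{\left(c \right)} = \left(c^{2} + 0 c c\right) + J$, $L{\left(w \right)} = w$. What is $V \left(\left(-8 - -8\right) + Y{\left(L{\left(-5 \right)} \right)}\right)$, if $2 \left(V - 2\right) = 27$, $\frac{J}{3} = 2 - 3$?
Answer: $341$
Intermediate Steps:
$J = -3$ ($J = 3 \left(2 - 3\right) = 3 \left(-1\right) = -3$)
$Y{\left(c \right)} = -3 + c^{2}$ ($Y{\left(c \right)} = \left(c^{2} + 0 c c\right) - 3 = \left(c^{2} + 0 c\right) - 3 = \left(c^{2} + 0\right) - 3 = c^{2} - 3 = -3 + c^{2}$)
$V = \frac{31}{2}$ ($V = 2 + \frac{1}{2} \cdot 27 = 2 + \frac{27}{2} = \frac{31}{2} \approx 15.5$)
$V \left(\left(-8 - -8\right) + Y{\left(L{\left(-5 \right)} \right)}\right) = \frac{31 \left(\left(-8 - -8\right) - \left(3 - \left(-5\right)^{2}\right)\right)}{2} = \frac{31 \left(\left(-8 + 8\right) + \left(-3 + 25\right)\right)}{2} = \frac{31 \left(0 + 22\right)}{2} = \frac{31}{2} \cdot 22 = 341$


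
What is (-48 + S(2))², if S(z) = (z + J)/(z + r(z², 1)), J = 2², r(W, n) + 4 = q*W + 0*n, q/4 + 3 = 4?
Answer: 110889/49 ≈ 2263.0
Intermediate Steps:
q = 4 (q = -12 + 4*4 = -12 + 16 = 4)
r(W, n) = -4 + 4*W (r(W, n) = -4 + (4*W + 0*n) = -4 + (4*W + 0) = -4 + 4*W)
J = 4
S(z) = (4 + z)/(-4 + z + 4*z²) (S(z) = (z + 4)/(z + (-4 + 4*z²)) = (4 + z)/(-4 + z + 4*z²))
(-48 + S(2))² = (-48 + (4 + 2)/(-4 + 2 + 4*2²))² = (-48 + 6/(-4 + 2 + 4*4))² = (-48 + 6/(-4 + 2 + 16))² = (-48 + 6/14)² = (-48 + (1/14)*6)² = (-48 + 3/7)² = (-333/7)² = 110889/49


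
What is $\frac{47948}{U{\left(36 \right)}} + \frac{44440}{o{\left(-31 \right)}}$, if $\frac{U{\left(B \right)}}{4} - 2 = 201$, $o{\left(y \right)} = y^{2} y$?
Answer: $\frac{348083397}{6047573} \approx 57.558$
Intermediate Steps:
$o{\left(y \right)} = y^{3}$
$U{\left(B \right)} = 812$ ($U{\left(B \right)} = 8 + 4 \cdot 201 = 8 + 804 = 812$)
$\frac{47948}{U{\left(36 \right)}} + \frac{44440}{o{\left(-31 \right)}} = \frac{47948}{812} + \frac{44440}{\left(-31\right)^{3}} = 47948 \cdot \frac{1}{812} + \frac{44440}{-29791} = \frac{11987}{203} + 44440 \left(- \frac{1}{29791}\right) = \frac{11987}{203} - \frac{44440}{29791} = \frac{348083397}{6047573}$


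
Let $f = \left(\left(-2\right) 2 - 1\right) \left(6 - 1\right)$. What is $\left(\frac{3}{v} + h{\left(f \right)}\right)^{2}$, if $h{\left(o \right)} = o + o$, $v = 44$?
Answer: $\frac{4826809}{1936} \approx 2493.2$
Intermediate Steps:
$f = -25$ ($f = \left(-4 - 1\right) 5 = \left(-5\right) 5 = -25$)
$h{\left(o \right)} = 2 o$
$\left(\frac{3}{v} + h{\left(f \right)}\right)^{2} = \left(\frac{3}{44} + 2 \left(-25\right)\right)^{2} = \left(3 \cdot \frac{1}{44} - 50\right)^{2} = \left(\frac{3}{44} - 50\right)^{2} = \left(- \frac{2197}{44}\right)^{2} = \frac{4826809}{1936}$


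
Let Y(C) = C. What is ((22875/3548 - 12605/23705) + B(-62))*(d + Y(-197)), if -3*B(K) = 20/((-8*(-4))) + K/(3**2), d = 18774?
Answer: 135052788049595/908337672 ≈ 1.4868e+5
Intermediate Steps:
B(K) = -5/24 - K/27 (B(K) = -(20/((-8*(-4))) + K/(3**2))/3 = -(20/32 + K/9)/3 = -(20*(1/32) + K*(1/9))/3 = -(5/8 + K/9)/3 = -5/24 - K/27)
((22875/3548 - 12605/23705) + B(-62))*(d + Y(-197)) = ((22875/3548 - 12605/23705) + (-5/24 - 1/27*(-62)))*(18774 - 197) = ((22875*(1/3548) - 12605*1/23705) + (-5/24 + 62/27))*18577 = ((22875/3548 - 2521/4741) + 451/216)*18577 = (99505867/16821068 + 451/216)*18577 = (7269892235/908337672)*18577 = 135052788049595/908337672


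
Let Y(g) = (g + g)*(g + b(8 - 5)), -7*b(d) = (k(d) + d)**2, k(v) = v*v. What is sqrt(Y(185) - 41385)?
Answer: 5*sqrt(38129)/7 ≈ 139.48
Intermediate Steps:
k(v) = v**2
b(d) = -(d + d**2)**2/7 (b(d) = -(d**2 + d)**2/7 = -(d + d**2)**2/7)
Y(g) = 2*g*(-144/7 + g) (Y(g) = (g + g)*(g - (8 - 5)**2*(1 + (8 - 5))**2/7) = (2*g)*(g - 1/7*3**2*(1 + 3)**2) = (2*g)*(g - 1/7*9*4**2) = (2*g)*(g - 1/7*9*16) = (2*g)*(g - 144/7) = (2*g)*(-144/7 + g) = 2*g*(-144/7 + g))
sqrt(Y(185) - 41385) = sqrt((2/7)*185*(-144 + 7*185) - 41385) = sqrt((2/7)*185*(-144 + 1295) - 41385) = sqrt((2/7)*185*1151 - 41385) = sqrt(425870/7 - 41385) = sqrt(136175/7) = 5*sqrt(38129)/7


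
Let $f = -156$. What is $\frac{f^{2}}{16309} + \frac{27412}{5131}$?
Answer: $\frac{81704332}{11954497} \approx 6.8346$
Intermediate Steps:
$\frac{f^{2}}{16309} + \frac{27412}{5131} = \frac{\left(-156\right)^{2}}{16309} + \frac{27412}{5131} = 24336 \cdot \frac{1}{16309} + 27412 \cdot \frac{1}{5131} = \frac{24336}{16309} + \frac{3916}{733} = \frac{81704332}{11954497}$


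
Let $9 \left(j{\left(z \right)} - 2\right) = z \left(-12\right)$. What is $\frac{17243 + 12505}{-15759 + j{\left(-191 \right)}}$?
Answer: $- \frac{89244}{46507} \approx -1.9189$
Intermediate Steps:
$j{\left(z \right)} = 2 - \frac{4 z}{3}$ ($j{\left(z \right)} = 2 + \frac{z \left(-12\right)}{9} = 2 + \frac{\left(-12\right) z}{9} = 2 - \frac{4 z}{3}$)
$\frac{17243 + 12505}{-15759 + j{\left(-191 \right)}} = \frac{17243 + 12505}{-15759 + \left(2 - - \frac{764}{3}\right)} = \frac{29748}{-15759 + \left(2 + \frac{764}{3}\right)} = \frac{29748}{-15759 + \frac{770}{3}} = \frac{29748}{- \frac{46507}{3}} = 29748 \left(- \frac{3}{46507}\right) = - \frac{89244}{46507}$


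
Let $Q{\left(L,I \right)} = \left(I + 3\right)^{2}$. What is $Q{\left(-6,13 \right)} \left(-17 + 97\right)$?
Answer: $20480$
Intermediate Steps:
$Q{\left(L,I \right)} = \left(3 + I\right)^{2}$
$Q{\left(-6,13 \right)} \left(-17 + 97\right) = \left(3 + 13\right)^{2} \left(-17 + 97\right) = 16^{2} \cdot 80 = 256 \cdot 80 = 20480$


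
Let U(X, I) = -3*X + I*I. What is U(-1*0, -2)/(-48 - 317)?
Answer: -4/365 ≈ -0.010959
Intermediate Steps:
U(X, I) = I² - 3*X (U(X, I) = -3*X + I² = I² - 3*X)
U(-1*0, -2)/(-48 - 317) = ((-2)² - (-3)*0)/(-48 - 317) = (4 - 3*0)/(-365) = -(4 + 0)/365 = -1/365*4 = -4/365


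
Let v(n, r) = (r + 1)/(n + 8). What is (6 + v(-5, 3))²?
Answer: 484/9 ≈ 53.778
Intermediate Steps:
v(n, r) = (1 + r)/(8 + n)
(6 + v(-5, 3))² = (6 + (1 + 3)/(8 - 5))² = (6 + 4/3)² = (22/3)² = 484/9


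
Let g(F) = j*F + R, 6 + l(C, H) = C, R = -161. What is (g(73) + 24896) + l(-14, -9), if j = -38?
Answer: 21941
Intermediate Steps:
l(C, H) = -6 + C
g(F) = -161 - 38*F (g(F) = -38*F - 161 = -161 - 38*F)
(g(73) + 24896) + l(-14, -9) = ((-161 - 38*73) + 24896) + (-6 - 14) = ((-161 - 2774) + 24896) - 20 = (-2935 + 24896) - 20 = 21961 - 20 = 21941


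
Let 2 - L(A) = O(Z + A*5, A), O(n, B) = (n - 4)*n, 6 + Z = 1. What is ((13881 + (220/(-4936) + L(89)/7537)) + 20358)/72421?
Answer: 318208086635/673562953018 ≈ 0.47242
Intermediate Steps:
Z = -5 (Z = -6 + 1 = -5)
O(n, B) = n*(-4 + n) (O(n, B) = (-4 + n)*n = n*(-4 + n))
L(A) = 2 - (-9 + 5*A)*(-5 + 5*A) (L(A) = 2 - (-5 + A*5)*(-4 + (-5 + A*5)) = 2 - (-5 + 5*A)*(-4 + (-5 + 5*A)) = 2 - (-5 + 5*A)*(-9 + 5*A) = 2 - (-9 + 5*A)*(-5 + 5*A))
((13881 + (220/(-4936) + L(89)/7537)) + 20358)/72421 = ((13881 + (220/(-4936) + (-43 - 25*89**2 + 70*89)/7537)) + 20358)/72421 = ((13881 + (220*(-1/4936) + (-43 - 25*7921 + 6230)*(1/7537))) + 20358)*(1/72421) = ((13881 + (-55/1234 + (-43 - 198025 + 6230)*(1/7537))) + 20358)*(1/72421) = ((13881 + (-55/1234 - 191838*1/7537)) + 20358)*(1/72421) = ((13881 + (-55/1234 - 191838/7537)) + 20358)*(1/72421) = ((13881 - 237142627/9300658) + 20358)*(1/72421) = (128865291071/9300658 + 20358)*(1/72421) = (318208086635/9300658)*(1/72421) = 318208086635/673562953018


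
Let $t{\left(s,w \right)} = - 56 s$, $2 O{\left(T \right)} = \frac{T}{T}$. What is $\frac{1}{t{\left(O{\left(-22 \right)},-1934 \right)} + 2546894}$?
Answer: $\frac{1}{2546866} \approx 3.9264 \cdot 10^{-7}$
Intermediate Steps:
$O{\left(T \right)} = \frac{1}{2}$ ($O{\left(T \right)} = \frac{T \frac{1}{T}}{2} = \frac{1}{2} \cdot 1 = \frac{1}{2}$)
$\frac{1}{t{\left(O{\left(-22 \right)},-1934 \right)} + 2546894} = \frac{1}{\left(-56\right) \frac{1}{2} + 2546894} = \frac{1}{-28 + 2546894} = \frac{1}{2546866}$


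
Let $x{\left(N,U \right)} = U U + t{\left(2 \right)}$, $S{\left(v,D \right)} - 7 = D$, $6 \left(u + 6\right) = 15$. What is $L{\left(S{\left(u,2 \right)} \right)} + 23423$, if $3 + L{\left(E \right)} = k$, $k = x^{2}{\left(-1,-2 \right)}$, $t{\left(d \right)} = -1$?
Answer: $23429$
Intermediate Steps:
$u = - \frac{7}{2}$ ($u = -6 + \frac{1}{6} \cdot 15 = -6 + \frac{5}{2} = - \frac{7}{2} \approx -3.5$)
$S{\left(v,D \right)} = 7 + D$
$x{\left(N,U \right)} = -1 + U^{2}$ ($x{\left(N,U \right)} = U U - 1 = U^{2} - 1 = -1 + U^{2}$)
$k = 9$ ($k = \left(-1 + \left(-2\right)^{2}\right)^{2} = \left(-1 + 4\right)^{2} = 3^{2} = 9$)
$L{\left(E \right)} = 6$ ($L{\left(E \right)} = -3 + 9 = 6$)
$L{\left(S{\left(u,2 \right)} \right)} + 23423 = 6 + 23423 = 23429$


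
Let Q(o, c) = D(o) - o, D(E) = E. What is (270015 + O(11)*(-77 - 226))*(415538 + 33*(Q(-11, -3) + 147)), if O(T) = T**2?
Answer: 98098613928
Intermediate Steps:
Q(o, c) = 0 (Q(o, c) = o - o = 0)
(270015 + O(11)*(-77 - 226))*(415538 + 33*(Q(-11, -3) + 147)) = (270015 + 11**2*(-77 - 226))*(415538 + 33*(0 + 147)) = (270015 + 121*(-303))*(415538 + 33*147) = (270015 - 36663)*(415538 + 4851) = 233352*420389 = 98098613928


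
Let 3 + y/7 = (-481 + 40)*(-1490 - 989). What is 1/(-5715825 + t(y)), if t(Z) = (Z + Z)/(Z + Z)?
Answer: -1/5715824 ≈ -1.7495e-7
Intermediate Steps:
y = 7652652 (y = -21 + 7*((-481 + 40)*(-1490 - 989)) = -21 + 7*(-441*(-2479)) = -21 + 7*1093239 = -21 + 7652673 = 7652652)
t(Z) = 1 (t(Z) = (2*Z)/((2*Z)) = (2*Z)*(1/(2*Z)) = 1)
1/(-5715825 + t(y)) = 1/(-5715825 + 1) = 1/(-5715824) = -1/5715824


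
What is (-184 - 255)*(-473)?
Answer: 207647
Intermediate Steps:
(-184 - 255)*(-473) = -439*(-473) = 207647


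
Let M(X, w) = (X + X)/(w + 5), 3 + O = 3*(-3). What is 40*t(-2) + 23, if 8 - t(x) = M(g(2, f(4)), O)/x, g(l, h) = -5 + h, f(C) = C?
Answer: 2441/7 ≈ 348.71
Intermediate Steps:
O = -12 (O = -3 + 3*(-3) = -3 - 9 = -12)
M(X, w) = 2*X/(5 + w) (M(X, w) = (2*X)/(5 + w) = 2*X/(5 + w))
t(x) = 8 - 2/(7*x) (t(x) = 8 - 2*(-5 + 4)/(5 - 12)/x = 8 - 2*(-1)/(-7)/x = 8 - 2*(-1)*(-⅐)/x = 8 - 2/(7*x))
40*t(-2) + 23 = 40*(8 - 2/7/(-2)) + 23 = 40*(8 - 2/7*(-½)) + 23 = 40*(8 + ⅐) + 23 = 40*(57/7) + 23 = 2280/7 + 23 = 2441/7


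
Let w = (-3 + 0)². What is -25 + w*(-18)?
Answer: -187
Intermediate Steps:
w = 9 (w = (-3)² = 9)
-25 + w*(-18) = -25 + 9*(-18) = -25 - 162 = -187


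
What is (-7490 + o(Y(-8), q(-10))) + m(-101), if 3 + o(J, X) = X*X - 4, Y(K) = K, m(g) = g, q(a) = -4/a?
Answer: -189946/25 ≈ -7597.8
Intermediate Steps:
o(J, X) = -7 + X**2 (o(J, X) = -3 + (X*X - 4) = -3 + (X**2 - 4) = -3 + (-4 + X**2) = -7 + X**2)
(-7490 + o(Y(-8), q(-10))) + m(-101) = (-7490 + (-7 + (-4/(-10))**2)) - 101 = (-7490 + (-7 + (-4*(-1/10))**2)) - 101 = (-7490 + (-7 + (2/5)**2)) - 101 = (-7490 + (-7 + 4/25)) - 101 = (-7490 - 171/25) - 101 = -187421/25 - 101 = -189946/25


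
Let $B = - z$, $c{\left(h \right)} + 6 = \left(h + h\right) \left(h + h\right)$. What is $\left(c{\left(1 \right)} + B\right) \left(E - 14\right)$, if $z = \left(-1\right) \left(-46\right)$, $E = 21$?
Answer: $-336$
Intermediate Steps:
$c{\left(h \right)} = -6 + 4 h^{2}$ ($c{\left(h \right)} = -6 + \left(h + h\right) \left(h + h\right) = -6 + 2 h 2 h = -6 + 4 h^{2}$)
$z = 46$
$B = -46$ ($B = \left(-1\right) 46 = -46$)
$\left(c{\left(1 \right)} + B\right) \left(E - 14\right) = \left(\left(-6 + 4 \cdot 1^{2}\right) - 46\right) \left(21 - 14\right) = \left(\left(-6 + 4 \cdot 1\right) - 46\right) \left(21 - 14\right) = \left(\left(-6 + 4\right) - 46\right) 7 = \left(-2 - 46\right) 7 = \left(-48\right) 7 = -336$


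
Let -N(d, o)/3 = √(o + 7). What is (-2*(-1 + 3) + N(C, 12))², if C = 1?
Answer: 187 + 24*√19 ≈ 291.61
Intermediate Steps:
N(d, o) = -3*√(7 + o) (N(d, o) = -3*√(o + 7) = -3*√(7 + o))
(-2*(-1 + 3) + N(C, 12))² = (-2*(-1 + 3) - 3*√(7 + 12))² = (-2*2 - 3*√19)² = (-4 - 3*√19)²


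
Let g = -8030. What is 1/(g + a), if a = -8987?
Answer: -1/17017 ≈ -5.8765e-5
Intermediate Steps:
1/(g + a) = 1/(-8030 - 8987) = 1/(-17017) = -1/17017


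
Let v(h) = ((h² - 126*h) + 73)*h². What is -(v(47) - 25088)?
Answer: 8065848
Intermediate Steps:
v(h) = h²*(73 + h² - 126*h) (v(h) = (73 + h² - 126*h)*h² = h²*(73 + h² - 126*h))
-(v(47) - 25088) = -(47²*(73 + 47² - 126*47) - 25088) = -(2209*(73 + 2209 - 5922) - 25088) = -(2209*(-3640) - 25088) = -(-8040760 - 25088) = -1*(-8065848) = 8065848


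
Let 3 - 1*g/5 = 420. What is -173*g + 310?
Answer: 361015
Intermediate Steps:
g = -2085 (g = 15 - 5*420 = 15 - 2100 = -2085)
-173*g + 310 = -173*(-2085) + 310 = 360705 + 310 = 361015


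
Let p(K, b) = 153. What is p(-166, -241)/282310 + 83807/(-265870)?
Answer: -1180943803/3752887985 ≈ -0.31468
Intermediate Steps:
p(-166, -241)/282310 + 83807/(-265870) = 153/282310 + 83807/(-265870) = 153*(1/282310) + 83807*(-1/265870) = 153/282310 - 83807/265870 = -1180943803/3752887985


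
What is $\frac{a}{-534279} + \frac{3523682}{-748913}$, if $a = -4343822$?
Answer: $\frac{1370515470208}{400128488727} \approx 3.4252$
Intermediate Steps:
$\frac{a}{-534279} + \frac{3523682}{-748913} = - \frac{4343822}{-534279} + \frac{3523682}{-748913} = \left(-4343822\right) \left(- \frac{1}{534279}\right) + 3523682 \left(- \frac{1}{748913}\right) = \frac{4343822}{534279} - \frac{3523682}{748913} = \frac{1370515470208}{400128488727}$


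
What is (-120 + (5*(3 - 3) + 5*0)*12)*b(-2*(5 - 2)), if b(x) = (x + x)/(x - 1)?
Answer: -1440/7 ≈ -205.71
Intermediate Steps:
b(x) = 2*x/(-1 + x) (b(x) = (2*x)/(-1 + x) = 2*x/(-1 + x))
(-120 + (5*(3 - 3) + 5*0)*12)*b(-2*(5 - 2)) = (-120 + (5*(3 - 3) + 5*0)*12)*(2*(-2*(5 - 2))/(-1 - 2*(5 - 2))) = (-120 + (5*0 + 0)*12)*(2*(-2*3)/(-1 - 2*3)) = (-120 + (0 + 0)*12)*(2*(-6)/(-1 - 6)) = (-120 + 0*12)*(2*(-6)/(-7)) = (-120 + 0)*(2*(-6)*(-1/7)) = -120*12/7 = -1440/7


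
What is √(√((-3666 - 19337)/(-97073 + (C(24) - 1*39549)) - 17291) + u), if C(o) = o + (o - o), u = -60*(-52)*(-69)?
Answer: √(-4016912448669120 + 136598*I*√322629862062970)/136598 ≈ 0.1417 + 463.98*I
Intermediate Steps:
u = -215280 (u = 3120*(-69) = -215280)
C(o) = o (C(o) = o + 0 = o)
√(√((-3666 - 19337)/(-97073 + (C(24) - 1*39549)) - 17291) + u) = √(√((-3666 - 19337)/(-97073 + (24 - 1*39549)) - 17291) - 215280) = √(√(-23003/(-97073 + (24 - 39549)) - 17291) - 215280) = √(√(-23003/(-97073 - 39525) - 17291) - 215280) = √(√(-23003/(-136598) - 17291) - 215280) = √(√(-23003*(-1/136598) - 17291) - 215280) = √(√(23003/136598 - 17291) - 215280) = √(√(-2361893015/136598) - 215280) = √(I*√322629862062970/136598 - 215280) = √(-215280 + I*√322629862062970/136598)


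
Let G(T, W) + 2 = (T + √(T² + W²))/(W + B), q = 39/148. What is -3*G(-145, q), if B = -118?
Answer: 8034/3485 + 3*√460533121/17425 ≈ 6.0000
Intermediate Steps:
q = 39/148 (q = 39*(1/148) = 39/148 ≈ 0.26351)
G(T, W) = -2 + (T + √(T² + W²))/(-118 + W) (G(T, W) = -2 + (T + √(T² + W²))/(W - 118) = -2 + (T + √(T² + W²))/(-118 + W))
-3*G(-145, q) = -3*(236 - 145 + √((-145)² + (39/148)²) - 2*39/148)/(-118 + 39/148) = -3*(236 - 145 + √(21025 + 1521/21904) - 39/74)/(-17425/148) = -(-444)*(236 - 145 + √(460533121/21904) - 39/74)/17425 = -(-444)*(236 - 145 + √460533121/148 - 39/74)/17425 = -(-444)*(6695/74 + √460533121/148)/17425 = -3*(-2678/3485 - √460533121/17425) = 8034/3485 + 3*√460533121/17425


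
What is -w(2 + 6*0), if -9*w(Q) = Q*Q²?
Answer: 8/9 ≈ 0.88889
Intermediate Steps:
w(Q) = -Q³/9 (w(Q) = -Q*Q²/9 = -Q³/9)
-w(2 + 6*0) = -(-1)*(2 + 6*0)³/9 = -(-1)*(2 + 0)³/9 = -(-1)*2³/9 = -(-1)*8/9 = -1*(-8/9) = 8/9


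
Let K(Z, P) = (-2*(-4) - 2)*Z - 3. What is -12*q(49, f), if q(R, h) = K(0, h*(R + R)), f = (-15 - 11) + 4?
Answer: 36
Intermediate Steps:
f = -22 (f = -26 + 4 = -22)
K(Z, P) = -3 + 6*Z (K(Z, P) = (8 - 2)*Z - 3 = 6*Z - 3 = -3 + 6*Z)
q(R, h) = -3 (q(R, h) = -3 + 6*0 = -3 + 0 = -3)
-12*q(49, f) = -12*(-3) = 36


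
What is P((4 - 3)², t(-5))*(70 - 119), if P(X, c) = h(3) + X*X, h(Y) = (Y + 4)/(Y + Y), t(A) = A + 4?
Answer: -637/6 ≈ -106.17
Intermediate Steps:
t(A) = 4 + A
h(Y) = (4 + Y)/(2*Y) (h(Y) = (4 + Y)/((2*Y)) = (4 + Y)*(1/(2*Y)) = (4 + Y)/(2*Y))
P(X, c) = 7/6 + X² (P(X, c) = (½)*(4 + 3)/3 + X*X = (½)*(⅓)*7 + X² = 7/6 + X²)
P((4 - 3)², t(-5))*(70 - 119) = (7/6 + ((4 - 3)²)²)*(70 - 119) = (7/6 + (1²)²)*(-49) = (7/6 + 1²)*(-49) = (7/6 + 1)*(-49) = (13/6)*(-49) = -637/6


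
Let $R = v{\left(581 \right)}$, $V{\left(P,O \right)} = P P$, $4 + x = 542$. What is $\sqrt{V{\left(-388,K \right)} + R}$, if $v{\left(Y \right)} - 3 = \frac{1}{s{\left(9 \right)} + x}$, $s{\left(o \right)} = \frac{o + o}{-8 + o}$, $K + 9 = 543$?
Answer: $\frac{\sqrt{11634874487}}{278} \approx 388.0$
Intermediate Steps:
$x = 538$ ($x = -4 + 542 = 538$)
$K = 534$ ($K = -9 + 543 = 534$)
$V{\left(P,O \right)} = P^{2}$
$s{\left(o \right)} = \frac{2 o}{-8 + o}$
$v{\left(Y \right)} = \frac{1669}{556}$ ($v{\left(Y \right)} = 3 + \frac{1}{2 \cdot 9 \frac{1}{-8 + 9} + 538} = 3 + \frac{1}{2 \cdot 9 \cdot 1^{-1} + 538} = 3 + \frac{1}{2 \cdot 9 \cdot 1 + 538} = 3 + \frac{1}{18 + 538} = 3 + \frac{1}{556} = \frac{1669}{556}$)
$R = \frac{1669}{556} \approx 3.0018$
$\sqrt{V{\left(-388,K \right)} + R} = \sqrt{\left(-388\right)^{2} + \frac{1669}{556}} = \sqrt{150544 + \frac{1669}{556}} = \sqrt{\frac{83704133}{556}} = \frac{\sqrt{11634874487}}{278}$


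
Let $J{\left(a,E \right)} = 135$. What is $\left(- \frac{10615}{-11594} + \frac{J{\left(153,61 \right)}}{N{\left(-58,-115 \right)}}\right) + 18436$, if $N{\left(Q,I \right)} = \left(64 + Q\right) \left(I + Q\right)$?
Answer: $\frac{1680900171}{91171} \approx 18437.0$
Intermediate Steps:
$\left(- \frac{10615}{-11594} + \frac{J{\left(153,61 \right)}}{N{\left(-58,-115 \right)}}\right) + 18436 = \left(- \frac{10615}{-11594} + \frac{135}{\left(-58\right)^{2} + 64 \left(-115\right) + 64 \left(-58\right) - -6670}\right) + 18436 = \left(\left(-10615\right) \left(- \frac{1}{11594}\right) + \frac{135}{3364 - 7360 - 3712 + 6670}\right) + 18436 = \left(\frac{965}{1054} + \frac{135}{-1038}\right) + 18436 = \left(\frac{965}{1054} + 135 \left(- \frac{1}{1038}\right)\right) + 18436 = \left(\frac{965}{1054} - \frac{45}{346}\right) + 18436 = \frac{71615}{91171} + 18436 = \frac{1680900171}{91171}$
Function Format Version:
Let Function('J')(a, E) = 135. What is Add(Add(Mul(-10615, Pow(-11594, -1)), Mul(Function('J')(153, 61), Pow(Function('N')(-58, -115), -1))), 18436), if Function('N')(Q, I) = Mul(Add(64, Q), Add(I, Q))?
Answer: Rational(1680900171, 91171) ≈ 18437.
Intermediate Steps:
Add(Add(Mul(-10615, Pow(-11594, -1)), Mul(Function('J')(153, 61), Pow(Function('N')(-58, -115), -1))), 18436) = Add(Add(Mul(-10615, Pow(-11594, -1)), Mul(135, Pow(Add(Pow(-58, 2), Mul(64, -115), Mul(64, -58), Mul(-115, -58)), -1))), 18436) = Add(Add(Mul(-10615, Rational(-1, 11594)), Mul(135, Pow(Add(3364, -7360, -3712, 6670), -1))), 18436) = Add(Add(Rational(965, 1054), Mul(135, Pow(-1038, -1))), 18436) = Add(Add(Rational(965, 1054), Mul(135, Rational(-1, 1038))), 18436) = Add(Add(Rational(965, 1054), Rational(-45, 346)), 18436) = Add(Rational(71615, 91171), 18436) = Rational(1680900171, 91171)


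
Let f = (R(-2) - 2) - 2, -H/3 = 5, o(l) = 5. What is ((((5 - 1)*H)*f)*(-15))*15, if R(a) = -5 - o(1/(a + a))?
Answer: -189000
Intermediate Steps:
H = -15 (H = -3*5 = -15)
R(a) = -10 (R(a) = -5 - 1*5 = -5 - 5 = -10)
f = -14 (f = (-10 - 2) - 2 = -12 - 2 = -14)
((((5 - 1)*H)*f)*(-15))*15 = ((((5 - 1)*(-15))*(-14))*(-15))*15 = (((4*(-15))*(-14))*(-15))*15 = (-60*(-14)*(-15))*15 = (840*(-15))*15 = -12600*15 = -189000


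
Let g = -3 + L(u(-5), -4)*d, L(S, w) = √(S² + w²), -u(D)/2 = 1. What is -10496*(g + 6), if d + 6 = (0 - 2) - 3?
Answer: -31488 + 230912*√5 ≈ 4.8485e+5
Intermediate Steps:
d = -11 (d = -6 + ((0 - 2) - 3) = -6 + (-2 - 3) = -6 - 5 = -11)
u(D) = -2 (u(D) = -2*1 = -2)
g = -3 - 22*√5 (g = -3 + √((-2)² + (-4)²)*(-11) = -3 + √(4 + 16)*(-11) = -3 + √20*(-11) = -3 + (2*√5)*(-11) = -3 - 22*√5 ≈ -52.193)
-10496*(g + 6) = -10496*((-3 - 22*√5) + 6) = -10496*(3 - 22*√5) = -31488 + 230912*√5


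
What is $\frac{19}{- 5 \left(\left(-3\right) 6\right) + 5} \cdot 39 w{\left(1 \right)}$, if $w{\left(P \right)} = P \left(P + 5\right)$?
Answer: $\frac{234}{5} \approx 46.8$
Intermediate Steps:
$w{\left(P \right)} = P \left(5 + P\right)$
$\frac{19}{- 5 \left(\left(-3\right) 6\right) + 5} \cdot 39 w{\left(1 \right)} = \frac{19}{- 5 \left(\left(-3\right) 6\right) + 5} \cdot 39 \cdot 1 \left(5 + 1\right) = \frac{19}{\left(-5\right) \left(-18\right) + 5} \cdot 39 \cdot 1 \cdot 6 = \frac{19}{90 + 5} \cdot 39 \cdot 6 = \frac{19}{95} \cdot 39 \cdot 6 = 19 \cdot \frac{1}{95} \cdot 39 \cdot 6 = \frac{1}{5} \cdot 39 \cdot 6 = \frac{39}{5} \cdot 6 = \frac{234}{5}$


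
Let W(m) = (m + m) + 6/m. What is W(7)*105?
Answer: 1560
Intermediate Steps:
W(m) = 2*m + 6/m
W(7)*105 = (2*7 + 6/7)*105 = (14 + 6*(⅐))*105 = (14 + 6/7)*105 = (104/7)*105 = 1560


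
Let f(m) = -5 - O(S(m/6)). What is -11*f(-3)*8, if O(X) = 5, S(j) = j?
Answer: 880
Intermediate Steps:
f(m) = -10 (f(m) = -5 - 1*5 = -5 - 5 = -10)
-11*f(-3)*8 = -11*(-10)*8 = -(-110)*8 = -1*(-880) = 880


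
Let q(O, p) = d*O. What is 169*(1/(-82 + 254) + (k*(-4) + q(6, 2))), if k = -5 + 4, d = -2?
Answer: -232375/172 ≈ -1351.0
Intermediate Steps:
q(O, p) = -2*O
k = -1
169*(1/(-82 + 254) + (k*(-4) + q(6, 2))) = 169*(1/(-82 + 254) + (-1*(-4) - 2*6)) = 169*(1/172 + (4 - 12)) = 169*(1/172 - 8) = 169*(-1375/172) = -232375/172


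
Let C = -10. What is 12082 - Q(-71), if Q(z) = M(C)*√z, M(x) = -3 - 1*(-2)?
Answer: 12082 + I*√71 ≈ 12082.0 + 8.4261*I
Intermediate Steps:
M(x) = -1 (M(x) = -3 + 2 = -1)
Q(z) = -√z
12082 - Q(-71) = 12082 - (-1)*√(-71) = 12082 - (-1)*I*√71 = 12082 + I*√71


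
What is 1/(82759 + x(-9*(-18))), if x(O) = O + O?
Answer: 1/83083 ≈ 1.2036e-5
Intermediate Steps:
x(O) = 2*O
1/(82759 + x(-9*(-18))) = 1/(82759 + 2*(-9*(-18))) = 1/(82759 + 2*162) = 1/(82759 + 324) = 1/83083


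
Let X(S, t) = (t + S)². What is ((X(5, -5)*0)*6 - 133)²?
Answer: 17689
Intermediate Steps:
X(S, t) = (S + t)²
((X(5, -5)*0)*6 - 133)² = (((5 - 5)²*0)*6 - 133)² = ((0²*0)*6 - 133)² = ((0*0)*6 - 133)² = (0*6 - 133)² = (0 - 133)² = (-133)² = 17689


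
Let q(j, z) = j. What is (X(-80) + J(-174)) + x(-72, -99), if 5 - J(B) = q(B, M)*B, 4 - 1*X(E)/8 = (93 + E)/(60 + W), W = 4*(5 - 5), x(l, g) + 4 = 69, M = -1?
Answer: -452636/15 ≈ -30176.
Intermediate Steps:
x(l, g) = 65 (x(l, g) = -4 + 69 = 65)
W = 0 (W = 4*0 = 0)
X(E) = 98/5 - 2*E/15 (X(E) = 32 - 8*(93 + E)/(60 + 0) = 32 - 8*(93 + E)/60 = 32 - 8*(31/20 + E/60) = 32 + (-62/5 - 2*E/15) = 98/5 - 2*E/15)
J(B) = 5 - B² (J(B) = 5 - B*B = 5 - B²)
(X(-80) + J(-174)) + x(-72, -99) = ((98/5 - 2/15*(-80)) + (5 - 1*(-174)²)) + 65 = ((98/5 + 32/3) + (5 - 1*30276)) + 65 = (454/15 + (5 - 30276)) + 65 = (454/15 - 30271) + 65 = -453611/15 + 65 = -452636/15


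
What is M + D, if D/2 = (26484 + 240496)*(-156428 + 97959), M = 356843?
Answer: -31219750397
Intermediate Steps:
D = -31220107240 (D = 2*((26484 + 240496)*(-156428 + 97959)) = 2*(266980*(-58469)) = 2*(-15610053620) = -31220107240)
M + D = 356843 - 31220107240 = -31219750397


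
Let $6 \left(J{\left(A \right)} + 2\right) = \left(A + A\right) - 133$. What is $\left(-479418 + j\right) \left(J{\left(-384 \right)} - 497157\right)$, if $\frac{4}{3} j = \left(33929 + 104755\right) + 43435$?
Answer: $\frac{1363935039775}{8} \approx 1.7049 \cdot 10^{11}$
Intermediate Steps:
$J{\left(A \right)} = - \frac{145}{6} + \frac{A}{3}$ ($J{\left(A \right)} = -2 + \frac{\left(A + A\right) - 133}{6} = -2 + \frac{2 A - 133}{6} = -2 + \frac{-133 + 2 A}{6} = -2 + \left(- \frac{133}{6} + \frac{A}{3}\right) = - \frac{145}{6} + \frac{A}{3}$)
$j = \frac{546357}{4}$ ($j = \frac{3 \left(\left(33929 + 104755\right) + 43435\right)}{4} = \frac{3 \left(138684 + 43435\right)}{4} = \frac{3}{4} \cdot 182119 = \frac{546357}{4} \approx 1.3659 \cdot 10^{5}$)
$\left(-479418 + j\right) \left(J{\left(-384 \right)} - 497157\right) = \left(-479418 + \frac{546357}{4}\right) \left(\left(- \frac{145}{6} + \frac{1}{3} \left(-384\right)\right) - 497157\right) = - \frac{1371315 \left(\left(- \frac{145}{6} - 128\right) - 497157\right)}{4} = - \frac{1371315 \left(- \frac{913}{6} - 497157\right)}{4} = \left(- \frac{1371315}{4}\right) \left(- \frac{2983855}{6}\right) = \frac{1363935039775}{8}$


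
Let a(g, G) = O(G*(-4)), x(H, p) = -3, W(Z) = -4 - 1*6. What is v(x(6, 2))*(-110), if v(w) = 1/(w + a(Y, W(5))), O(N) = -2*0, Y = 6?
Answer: 110/3 ≈ 36.667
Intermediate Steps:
W(Z) = -10 (W(Z) = -4 - 6 = -10)
O(N) = 0
a(g, G) = 0
v(w) = 1/w (v(w) = 1/(w + 0) = 1/w)
v(x(6, 2))*(-110) = -110/(-3) = -⅓*(-110) = 110/3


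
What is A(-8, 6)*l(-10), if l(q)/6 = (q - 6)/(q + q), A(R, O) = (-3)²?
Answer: 216/5 ≈ 43.200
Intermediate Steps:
A(R, O) = 9
l(q) = 3*(-6 + q)/q (l(q) = 6*((q - 6)/(q + q)) = 6*((-6 + q)/((2*q))) = 6*((-6 + q)*(1/(2*q))) = 6*((-6 + q)/(2*q)) = 3*(-6 + q)/q)
A(-8, 6)*l(-10) = 9*(3 - 18/(-10)) = 9*(3 - 18*(-⅒)) = 9*(3 + 9/5) = 9*(24/5) = 216/5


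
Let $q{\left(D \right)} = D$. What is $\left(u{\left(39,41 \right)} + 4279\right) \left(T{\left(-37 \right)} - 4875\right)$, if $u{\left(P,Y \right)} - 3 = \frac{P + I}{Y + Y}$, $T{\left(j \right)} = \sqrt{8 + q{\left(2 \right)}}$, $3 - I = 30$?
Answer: $- \frac{855894000}{41} + \frac{175568 \sqrt{10}}{41} \approx -2.0862 \cdot 10^{7}$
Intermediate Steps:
$I = -27$ ($I = 3 - 30 = -27$)
$T{\left(j \right)} = \sqrt{10}$ ($T{\left(j \right)} = \sqrt{8 + 2} = \sqrt{10}$)
$u{\left(P,Y \right)} = 3 + \frac{-27 + P}{2 Y}$ ($u{\left(P,Y \right)} = 3 + \frac{P - 27}{Y + Y} = 3 + \frac{-27 + P}{2 Y}$)
$\left(u{\left(39,41 \right)} + 4279\right) \left(T{\left(-37 \right)} - 4875\right) = \left(\frac{-27 + 39 + 6 \cdot 41}{2 \cdot 41} + 4279\right) \left(\sqrt{10} - 4875\right) = \left(\frac{1}{2} \cdot \frac{1}{41} \left(-27 + 39 + 246\right) + 4279\right) \left(-4875 + \sqrt{10}\right) = \left(\frac{1}{2} \cdot \frac{1}{41} \cdot 258 + 4279\right) \left(-4875 + \sqrt{10}\right) = \left(\frac{129}{41} + 4279\right) \left(-4875 + \sqrt{10}\right) = \frac{175568 \left(-4875 + \sqrt{10}\right)}{41} = - \frac{855894000}{41} + \frac{175568 \sqrt{10}}{41}$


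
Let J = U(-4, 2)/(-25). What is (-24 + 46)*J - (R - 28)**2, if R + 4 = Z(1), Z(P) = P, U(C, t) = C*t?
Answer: -23849/25 ≈ -953.96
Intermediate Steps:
J = 8/25 (J = -4*2/(-25) = -8*(-1/25) = 8/25 ≈ 0.32000)
R = -3 (R = -4 + 1 = -3)
(-24 + 46)*J - (R - 28)**2 = (-24 + 46)*(8/25) - (-3 - 28)**2 = 22*(8/25) - 1*(-31)**2 = 176/25 - 1*961 = 176/25 - 961 = -23849/25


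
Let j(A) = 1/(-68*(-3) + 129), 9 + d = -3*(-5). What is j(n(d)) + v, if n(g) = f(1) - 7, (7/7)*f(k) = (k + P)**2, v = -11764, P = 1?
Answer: -3917411/333 ≈ -11764.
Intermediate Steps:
d = 6 (d = -9 - 3*(-5) = -9 + 15 = 6)
f(k) = (1 + k)**2 (f(k) = (k + 1)**2 = (1 + k)**2)
n(g) = -3 (n(g) = (1 + 1)**2 - 7 = 2**2 - 7 = 4 - 7 = -3)
j(A) = 1/333 (j(A) = 1/(204 + 129) = 1/333)
j(n(d)) + v = 1/333 - 11764 = -3917411/333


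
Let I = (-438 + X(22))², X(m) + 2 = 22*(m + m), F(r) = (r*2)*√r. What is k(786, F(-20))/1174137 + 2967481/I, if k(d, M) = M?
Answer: 269771/25344 - 80*I*√5/1174137 ≈ 10.644 - 0.00015235*I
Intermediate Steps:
F(r) = 2*r^(3/2) (F(r) = (2*r)*√r = 2*r^(3/2))
X(m) = -2 + 44*m (X(m) = -2 + 22*(m + m) = -2 + 22*(2*m) = -2 + 44*m)
I = 278784 (I = (-438 + (-2 + 44*22))² = (-438 + (-2 + 968))² = (-438 + 966)² = 528² = 278784)
k(786, F(-20))/1174137 + 2967481/I = (2*(-20)^(3/2))/1174137 + 2967481/278784 = (2*(-40*I*√5))*(1/1174137) + 2967481*(1/278784) = -80*I*√5*(1/1174137) + 269771/25344 = -80*I*√5/1174137 + 269771/25344 = 269771/25344 - 80*I*√5/1174137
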